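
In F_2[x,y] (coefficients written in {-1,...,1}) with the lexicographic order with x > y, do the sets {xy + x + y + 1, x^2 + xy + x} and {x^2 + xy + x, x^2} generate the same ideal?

Equality of ideals is decidable: compute both reduced Gröbner bases (unique for the ordering) and check whether they agree.
Buchberger on the first generating set:
f_1 = xy + x + y + 1, LT = xy.
f_2 = x^2 + xy + x, LT = x^2.

S(f_1,f_2): lcm = x^2y. S = x^2 + xy^2 + x.
  leading term x^2: subtract (1)·f_2 from x^2 + xy^2 + x → xy^2 + xy
  leading term xy^2: subtract (y)·f_1 from xy^2 + xy → y^2 + y
  leading term y^2: no divisor's leading term divides it; move y^2 to the remainder.
  leading term y: no divisor's leading term divides it; move y to the remainder.
  remainder y^2 + y ≠ 0; add g_3 = y^2 + y to the basis.

S(f_1,g_3): lcm = xy^2. S = y^2 + y.
  leading term y^2: subtract (1)·g_3 from y^2 + y → 0
  remainder 0.

S(f_2,g_3): leading monomials are coprime, so the S-polynomial reduces to 0 (Buchberger's first criterion).
Every S-polynomial of the final basis reduces to 0, so we have a Gröbner basis.
Inter-reduce: drop elements whose leading term is divisible by another's, tail-reduce, and make monic.
Reduced Gröbner basis: {x^2 + y + 1, xy + x + y + 1, y^2 + y}.

Buchberger on the second generating set:
h_1 = x^2 + xy + x, LT = x^2.
h_2 = x^2, LT = x^2.

S(h_1,h_2): lcm = x^2. S = xy + x.
  leading term xy: no divisor's leading term divides it; move xy to the remainder.
  leading term x: no divisor's leading term divides it; move x to the remainder.
  remainder xy + x ≠ 0; add k_3 = xy + x to the basis.

S(h_1,k_3): lcm = x^2y. S = x^2 + xy^2 + xy.
  leading term x^2: subtract (1)·h_1 from x^2 + xy^2 + xy → xy^2 + x
  leading term xy^2: subtract (y)·k_3 from xy^2 + x → xy + x
  leading term xy: subtract (1)·k_3 from xy + x → 0
  remainder 0.

S(h_2,k_3): lcm = x^2y. S = x^2.
  leading term x^2: subtract (1)·h_1 from x^2 → xy + x
  leading term xy: subtract (1)·k_3 from xy + x → 0
  remainder 0.

Every S-polynomial of the final basis reduces to 0, so we have a Gröbner basis.
Inter-reduce: drop elements whose leading term is divisible by another's, tail-reduce, and make monic.
Reduced Gröbner basis: {x^2, xy + x}.

These differ, so the ideals are not equal.
The same test decides containment: I ⊆ J iff every generator of I reduces to 0 modulo a Gröbner basis of J.

No, the ideals differ.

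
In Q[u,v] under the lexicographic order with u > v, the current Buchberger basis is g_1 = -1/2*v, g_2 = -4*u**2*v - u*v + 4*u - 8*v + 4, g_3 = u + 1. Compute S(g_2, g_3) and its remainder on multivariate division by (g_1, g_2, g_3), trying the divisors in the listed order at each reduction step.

S(g_2, g_3) = -3/4*u*v - u + 2*v - 1; remainder on division = 0.

lcm(LM(g_2), LM(g_3)) = u**2*v.
S = (lcm/LT(g_2))·g_2 − (lcm/LT(g_3))·g_3 = -3/4*u*v - u + 2*v - 1.
Reduce S modulo (g_1, g_2, g_3) in that order:
  leading term u*v: subtract (3/2*u)·g_1 from -3/4*u*v - u + 2*v - 1 → -u + 2*v - 1
  leading term u: subtract (-1)·g_3 from -u + 2*v - 1 → 2*v
  leading term v: subtract (-4)·g_1 from 2*v → 0
The remainder is 0, so this S-polynomial contributes no new basis element.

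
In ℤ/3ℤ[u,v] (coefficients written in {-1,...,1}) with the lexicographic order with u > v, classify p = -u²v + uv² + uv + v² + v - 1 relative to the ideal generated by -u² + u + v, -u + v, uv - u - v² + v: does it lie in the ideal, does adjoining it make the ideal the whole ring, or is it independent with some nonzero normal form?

-u²v + uv² + uv + v² + v - 1 is independent of I; its normal form modulo I is -v - 1.

First compute the reduced Gröbner basis of I by Buchberger's algorithm.
f_1 = -u² + u + v, LT = u².
f_2 = -u + v, LT = u.
f_3 = uv - u - v² + v, LT = uv.

S(f_1,f_2): lcm = u². S = uv - u - v.
  reduce S modulo (f_1, f_2, f_3):
  remainder v² + v ≠ 0; add h_4 = v² + v to the basis.

The other S-polynomials (S(f_1,f_3), S(f_2,f_3), S(f_1,h_4), S(f_2,h_4), S(f_3,h_4)) all reduce to 0 modulo the current basis, so we have a Gröbner basis.
Inter-reduce: drop elements whose leading term is divisible by another's, tail-reduce, and make monic.
Reduced Gröbner basis: {u - v, v² + v}.
Label its elements g_1 = u - v, g_2 = v² + v.

Reduce p = -u²v + uv² + uv + v² + v - 1 modulo G:
  leading term u²v: subtract (-uv)·g_1 from -u²v + uv² + uv + v² + v - 1 → uv + v² + v - 1
  leading term uv: subtract (v)·g_1 from uv + v² + v - 1 → -v² + v - 1
  leading term v²: subtract (-1)·g_2 from -v² + v - 1 → -v - 1
  leading term v: no divisor's leading term divides it; move -v to the remainder.
  leading term 1: no divisor's leading term divides it; move -1 to the remainder.
  normal form = -v - 1.
The normal form is nonzero, so p ∉ I. Since p minus its normal form lies in I, I + (p) = I + (r) where r = -v - 1; decide whether this ideal is the whole ring.
Run Buchberger on G together with r (pairs among the g_i already reduce to 0 since G is a Gröbner basis):
g_1 = u - v, LT = u.
g_2 = v² + v, LT = v².
r = -v - 1, LT = v.

The S-polynomials (S(g_1,g_2), S(g_1,r), S(g_2,r)) all reduce to 0 modulo the current basis, so we have a Gröbner basis.
Inter-reduce: drop elements whose leading term is divisible by another's, tail-reduce, and make monic.
Reduced Gröbner basis: {u + 1, v + 1}.
The reduced Gröbner basis of I + (p) is {u + 1, v + 1} ≠ {1}, a proper ideal, so the enlarged system stays consistent: p is independent of I, with normal form -v - 1.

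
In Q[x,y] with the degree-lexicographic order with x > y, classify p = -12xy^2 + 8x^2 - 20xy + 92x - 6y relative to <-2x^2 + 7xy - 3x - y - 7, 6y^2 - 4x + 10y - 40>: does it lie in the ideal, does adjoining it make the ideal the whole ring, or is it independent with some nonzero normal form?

First compute the reduced Gröbner basis of I by Buchberger's algorithm.
f_1 = -2x^2 + 7xy - 3x - y - 7, LT = x^2.
f_2 = 6y^2 - 4x + 10y - 40, LT = y^2.

The S-polynomials (S(f_1,f_2)) all reduce to 0 modulo the current basis, so we have a Gröbner basis.
Inter-reduce: drop elements whose leading term is divisible by another's, tail-reduce, and make monic.
Reduced Gröbner basis: {x^2 - 7/2xy + 3/2x + 1/2y + 7/2, y^2 - 2/3x + 5/3y - 20/3}.
Label its elements g_1 = x^2 - 7/2xy + 3/2x + 1/2y + 7/2, g_2 = y^2 - 2/3x + 5/3y - 20/3.

Reduce p = -12xy^2 + 8x^2 - 20xy + 92x - 6y modulo G:
  leading term xy^2: subtract (-12x)·g_2 from -12xy^2 + 8x^2 - 20xy + 92x - 6y → 12x - 6y
  leading term x: no divisor's leading term divides it; move 12x to the remainder.
  leading term y: no divisor's leading term divides it; move -6y to the remainder.
  normal form = 12x - 6y.
The normal form is nonzero, so p ∉ I. Since p minus its normal form lies in I, I + (p) = I + (r) where r = 12x - 6y; decide whether this ideal is the whole ring.
Run Buchberger on G together with r (pairs among the g_i already reduce to 0 since G is a Gröbner basis):
g_1 = x^2 - 7/2xy + 3/2x + 1/2y + 7/2, LT = x^2.
g_2 = y^2 - 2/3x + 5/3y - 20/3, LT = y^2.
r = 12x - 6y, LT = x.

S(g_1,r): lcm = x^2. S = -3xy + 3/2x + 1/2y + 7/2.
  reduce S modulo (g_1, g_2, r):
  remainder 13/4y - 13/2 ≠ 0; add m_4 = 13/4y - 13/2 to the basis.

The other S-polynomials (S(g_1,g_2), S(g_2,r), S(g_1,m_4), S(g_2,m_4), S(r,m_4)) all reduce to 0 modulo the current basis, so we have a Gröbner basis.
Inter-reduce: drop elements whose leading term is divisible by another's, tail-reduce, and make monic.
Reduced Gröbner basis: {x - 1, y - 2}.
The reduced Gröbner basis of I + (p) is {x - 1, y - 2} ≠ {1}, a proper ideal, so the enlarged system stays consistent: p is independent of I, with normal form 12x - 6y.

-12xy^2 + 8x^2 - 20xy + 92x - 6y is independent of I; its normal form modulo I is 12x - 6y.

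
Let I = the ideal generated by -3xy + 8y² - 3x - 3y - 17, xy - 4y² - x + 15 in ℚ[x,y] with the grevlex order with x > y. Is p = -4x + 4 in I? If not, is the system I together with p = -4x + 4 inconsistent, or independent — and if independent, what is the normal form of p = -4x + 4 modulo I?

-4x + 4 is independent of I; its normal form modulo I is -4x + 4.

First compute the reduced Gröbner basis of I by Buchberger's algorithm.
f_1 = -3xy + 8y² - 3x - 3y - 17, LT = xy.
f_2 = xy - 4y² - x + 15, LT = xy.

S(f_1,f_2): lcm = xy. S = 4/3y² + 2x + y - 28/3.
  leading term y²: no divisor's leading term divides it; move 4/3y² to the remainder.
  leading term x: no divisor's leading term divides it; move 2x to the remainder.
  leading term y: no divisor's leading term divides it; move y to the remainder.
  leading term 1: no divisor's leading term divides it; move -28/3 to the remainder.
  remainder 4/3y² + 2x + y - 28/3 ≠ 0; add h_3 = 4/3y² + 2x + y - 28/3 to the basis.

S(f_1,h_3): lcm = xy². S = -8/3y³ - 3/2x² + ¼xy + y² + 7x + 17/3y.
  leading term y³: subtract (-2y)·h_3 from -8/3y³ - 3/2x² + ¼xy + y² + 7x + 17/3y → -3/2x² + 17/4xy + 3y² + 7x - 13y
  leading term x²: no divisor's leading term divides it; move -3/2x² to the remainder.
  leading term xy: subtract (-17/12)·f_1 from 17/4xy + 3y² + 7x - 13y → 43/3y² + 11/4x - 69/4y - 289/12
  leading term y²: subtract (43/4)·h_3 from 43/3y² + 11/4x - 69/4y - 289/12 → -75/4x - 28y + 305/4
  leading term x: no divisor's leading term divides it; move -75/4x to the remainder.
  leading term y: no divisor's leading term divides it; move -28y to the remainder.
  leading term 1: no divisor's leading term divides it; move 305/4 to the remainder.
  remainder -3/2x² - 75/4x - 28y + 305/4 ≠ 0; add h_4 = -3/2x² - 75/4x - 28y + 305/4 to the basis.

The other S-polynomials (S(f_2,h_3), S(f_1,h_4), S(f_2,h_4), S(h_3,h_4)) all reduce to 0 modulo the current basis, so we have a Gröbner basis.
Inter-reduce: drop elements whose leading term is divisible by another's, tail-reduce, and make monic.
Reduced Gröbner basis: {x² + 25/2x + 56/3y - 305/6, xy + 5x + 3y - 13, y² + 3/2x + ¾y - 7}.
Label its elements g_1 = x² + 25/2x + 56/3y - 305/6, g_2 = xy + 5x + 3y - 13, g_3 = y² + 3/2x + ¾y - 7.

Reduce p = -4x + 4 modulo G:
  leading term x: no divisor's leading term divides it; move -4x to the remainder.
  leading term 1: no divisor's leading term divides it; move 4 to the remainder.
  normal form = -4x + 4.
The normal form is nonzero, so p ∉ I. Since p minus its normal form lies in I, I + (p) = I + (r) where r = -4x + 4; decide whether this ideal is the whole ring.
Run Buchberger on G together with r (pairs among the g_i already reduce to 0 since G is a Gröbner basis):
g_1 = x² + 25/2x + 56/3y - 305/6, LT = x².
g_2 = xy + 5x + 3y - 13, LT = xy.
g_3 = y² + 3/2x + ¾y - 7, LT = y².
r = -4x + 4, LT = x.

S(g_1,r): lcm = x². S = 27/2x + 56/3y - 305/6.
  leading term x: subtract (-27/8)·r from 27/2x + 56/3y - 305/6 → 56/3y - 112/3
  leading term y: no divisor's leading term divides it; move 56/3y to the remainder.
  leading term 1: no divisor's leading term divides it; move -112/3 to the remainder.
  remainder 56/3y - 112/3 ≠ 0; add m_5 = 56/3y - 112/3 to the basis.

The other S-polynomials (S(g_1,g_2), S(g_1,g_3), S(g_2,g_3), S(g_2,r), S(g_3,r), S(g_1,m_5), S(g_2,m_5), S(g_3,m_5), S(r,m_5)) all reduce to 0 modulo the current basis, so we have a Gröbner basis.
Inter-reduce: drop elements whose leading term is divisible by another's, tail-reduce, and make monic.
Reduced Gröbner basis: {x - 1, y - 2}.
The reduced Gröbner basis of I + (p) is {x - 1, y - 2} ≠ {1}, a proper ideal, so the enlarged system stays consistent: p is independent of I, with normal form -4x + 4.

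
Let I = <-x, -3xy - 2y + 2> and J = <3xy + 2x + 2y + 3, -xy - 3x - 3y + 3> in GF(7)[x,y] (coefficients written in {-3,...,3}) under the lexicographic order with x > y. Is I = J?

No, the ideals differ.

Since reduced Gröbner bases are canonical representatives of ideals under a given ordering, it suffices to compute and compare them.
Buchberger on the first generating set:
f_1 = -x, LT = x.
f_2 = -3xy - 2y + 2, LT = xy.

S(f_1,f_2): lcm = xy. S = -3y + 3.
  leading term y: no divisor's leading term divides it; move -3y to the remainder.
  leading term 1: no divisor's leading term divides it; move 3 to the remainder.
  remainder -3y + 3 ≠ 0; add g_3 = -3y + 3 to the basis.

The other S-polynomials (S(f_1,g_3), S(f_2,g_3)) all reduce to 0 modulo the current basis, so we have a Gröbner basis.
Inter-reduce: drop elements whose leading term is divisible by another's, tail-reduce, and make monic.
Reduced Gröbner basis: {x, y - 1}.

Buchberger on the second generating set:
h_1 = 3xy + 2x + 2y + 3, LT = xy.
h_2 = -xy - 3x - 3y + 3, LT = xy.

S(h_1,h_2): lcm = xy. S = -3.
  leading term 1: no divisor's leading term divides it; move -3 to the remainder.
  remainder -3 ≠ 0; add k_3 = -3 to the basis.

The other S-polynomials (S(h_1,k_3), S(h_2,k_3)) all reduce to 0 modulo the current basis, so we have a Gröbner basis.
Inter-reduce: drop elements whose leading term is divisible by another's, tail-reduce, and make monic.
Reduced Gröbner basis: {1}.

The bases are distinct; the ideals are different.
The choice of monomial ordering does not affect the verdict — as long as both bases are computed under the same ordering, their equality decides ideal equality.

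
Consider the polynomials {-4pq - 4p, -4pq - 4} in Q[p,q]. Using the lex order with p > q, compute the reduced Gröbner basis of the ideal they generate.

f_1 = -4pq - 4p, LT = pq.
f_2 = -4pq - 4, LT = pq.

S(f_1,f_2): lcm = pq. S = p - 1.
  reduce S modulo (f_1, f_2):
  remainder p - 1 ≠ 0; add g_3 = p - 1 to the basis.

S(f_1,g_3): lcm = pq. S = p + q.
  reduce S modulo (f_1, f_2, g_3):
  remainder q + 1 ≠ 0; add g_4 = q + 1 to the basis.

The other S-polynomials (S(f_2,g_3), S(f_1,g_4), S(f_2,g_4), S(g_3,g_4)) all reduce to 0 modulo the current basis, so we have a Gröbner basis.
Inter-reduce: drop elements whose leading term is divisible by another's, tail-reduce, and make monic.

G = {p - 1, q + 1}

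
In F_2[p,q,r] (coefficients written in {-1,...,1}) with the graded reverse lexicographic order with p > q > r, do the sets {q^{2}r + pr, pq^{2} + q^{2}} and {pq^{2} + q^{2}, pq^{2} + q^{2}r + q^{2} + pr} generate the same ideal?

For a fixed monomial order, each ideal has a unique reduced Gröbner basis; comparing bases decides equality.
Buchberger on the first generating set:
f_1 = q^{2}r + pr, LT = q^{2}r.
f_2 = pq^{2} + q^{2}, LT = pq^{2}.

S(f_1,f_2): lcm = pq^{2}r. S = p^{2}r + q^{2}r.
  leading term p^{2}r: no divisor's leading term divides it; move p^{2}r to the remainder.
  leading term q^{2}r: subtract (1)·f_1 from q^{2}r → pr
  leading term pr: no divisor's leading term divides it; move pr to the remainder.
  remainder p^{2}r + pr ≠ 0; add g_3 = p^{2}r + pr to the basis.

The other S-polynomials (S(f_1,g_3), S(f_2,g_3)) all reduce to 0 modulo the current basis, so we have a Gröbner basis.
Inter-reduce: drop elements whose leading term is divisible by another's, tail-reduce, and make monic.
Reduced Gröbner basis: {pq^{2} + q^{2}, p^{2}r + pr, q^{2}r + pr}.

Buchberger on the second generating set:
h_1 = pq^{2} + q^{2}, LT = pq^{2}.
h_2 = pq^{2} + q^{2}r + q^{2} + pr, LT = pq^{2}.

S(h_1,h_2): lcm = pq^{2}. S = q^{2}r + pr.
  leading term q^{2}r: no divisor's leading term divides it; move q^{2}r to the remainder.
  leading term pr: no divisor's leading term divides it; move pr to the remainder.
  remainder q^{2}r + pr ≠ 0; add k_3 = q^{2}r + pr to the basis.

S(h_1,k_3): lcm = pq^{2}r. S = p^{2}r + q^{2}r.
  leading term p^{2}r: no divisor's leading term divides it; move p^{2}r to the remainder.
  leading term q^{2}r: subtract (1)·k_3 from q^{2}r → pr
  leading term pr: no divisor's leading term divides it; move pr to the remainder.
  remainder p^{2}r + pr ≠ 0; add k_4 = p^{2}r + pr to the basis.

The other S-polynomials (S(h_2,k_3), S(h_1,k_4), S(h_2,k_4), S(k_3,k_4)) all reduce to 0 modulo the current basis, so we have a Gröbner basis.
Inter-reduce: drop elements whose leading term is divisible by another's, tail-reduce, and make monic.
Reduced Gröbner basis: {pq^{2} + q^{2}, p^{2}r + pr, q^{2}r + pr}.

The two bases agree; hence the ideals are identical.
The choice of monomial ordering does not affect the verdict — as long as both bases are computed under the same ordering, their equality decides ideal equality.

Yes, the ideals are equal.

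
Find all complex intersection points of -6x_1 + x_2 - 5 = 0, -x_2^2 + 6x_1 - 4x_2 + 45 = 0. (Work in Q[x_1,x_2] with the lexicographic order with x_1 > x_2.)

Compute a lex Gröbner basis by Buchberger's algorithm.
f_1 = -6x_1 + x_2 - 5, LT = x_1.
f_2 = 6x_1 - x_2^2 - 4x_2 + 45, LT = x_1.

S(f_1,f_2): lcm = x_1. S = 1/6x_2^2 + 1/2x_2 - 20/3.
  leading term x_2^2: no divisor's leading term divides it; move 1/6x_2^2 to the remainder.
  leading term x_2: no divisor's leading term divides it; move 1/2x_2 to the remainder.
  leading term 1: no divisor's leading term divides it; move -20/3 to the remainder.
  remainder 1/6x_2^2 + 1/2x_2 - 20/3 ≠ 0; add h_3 = 1/6x_2^2 + 1/2x_2 - 20/3 to the basis.

The other S-polynomials (S(f_1,h_3), S(f_2,h_3)) all reduce to 0 modulo the current basis, so we have a Gröbner basis.
Inter-reduce: drop elements whose leading term is divisible by another's, tail-reduce, and make monic.
Reduced Gröbner basis: {x_1 - 1/6x_2 + 5/6, x_2^2 + 3x_2 - 40}.

The lex basis is triangular: the last element involves only x_2. Solving x_2^2 + 3x_2 - 40 = 0 gives x_2 ∈ {-8, 5}; substituting each value into the earlier elements determines the remaining variables.
  x_2 = -8: the earlier basis element becomes x_1 + 13/6 = 0, giving x_1 = -13/6 — point (-13/6, -8).
  x_2 = 5: the earlier basis element becomes x_1 = 0, giving x_1 = 0 — point (0, 5).
Check: every point annihilates each of the original generators.

{(-13/6, -8), (0, 5)}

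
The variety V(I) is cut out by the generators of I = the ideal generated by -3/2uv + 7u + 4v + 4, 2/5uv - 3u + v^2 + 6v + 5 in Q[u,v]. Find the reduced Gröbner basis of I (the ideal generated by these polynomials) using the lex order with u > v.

G = {u - 15/17v^2 - 106/17v - 91/17, v^3 + 12/5v^2 - 449/15v - 94/3}

This is the nonlinear analogue of row-reducing a linear system.

f_1 = -3/2uv + 7u + 4v + 4, LT = uv.
f_2 = 2/5uv - 3u + v^2 + 6v + 5, LT = uv.

S(f_1,f_2): lcm = uv. S = 17/6u - 5/2v^2 - 53/3v - 91/6.
  leading term u: no divisor's leading term divides it; move 17/6u to the remainder.
  leading term v^2: no divisor's leading term divides it; move -5/2v^2 to the remainder.
  leading term v: no divisor's leading term divides it; move -53/3v to the remainder.
  leading term 1: no divisor's leading term divides it; move -91/6 to the remainder.
  remainder 17/6u - 5/2v^2 - 53/3v - 91/6 ≠ 0; add g_3 = 17/6u - 5/2v^2 - 53/3v - 91/6 to the basis.

S(f_1,g_3): lcm = uv. S = -14/3u + 15/17v^3 + 106/17v^2 + 137/51v - 8/3.
  leading term u: subtract (-28/17)·g_3 from -14/3u + 15/17v^3 + 106/17v^2 + 137/51v - 8/3 → 15/17v^3 + 36/17v^2 - 449/17v - 470/17
  leading term v^3: no divisor's leading term divides it; move 15/17v^3 to the remainder.
  leading term v^2: no divisor's leading term divides it; move 36/17v^2 to the remainder.
  leading term v: no divisor's leading term divides it; move -449/17v to the remainder.
  leading term 1: no divisor's leading term divides it; move -470/17 to the remainder.
  remainder 15/17v^3 + 36/17v^2 - 449/17v - 470/17 ≠ 0; add g_4 = 15/17v^3 + 36/17v^2 - 449/17v - 470/17 to the basis.

The other S-polynomials (S(f_2,g_3), S(f_1,g_4), S(f_2,g_4), S(g_3,g_4)) all reduce to 0 modulo the current basis, so we have a Gröbner basis.
Inter-reduce: drop elements whose leading term is divisible by another's, tail-reduce, and make monic.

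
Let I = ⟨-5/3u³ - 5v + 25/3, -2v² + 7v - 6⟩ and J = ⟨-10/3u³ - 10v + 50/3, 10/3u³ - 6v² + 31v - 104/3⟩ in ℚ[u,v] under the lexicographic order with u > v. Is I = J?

Yes, the ideals are equal.

Equality of ideals is decidable: compute both reduced Gröbner bases (unique for the ordering) and check whether they agree.
Buchberger on the first generating set:
f_1 = -5/3u³ - 5v + 25/3, LT = u³.
f_2 = -2v² + 7v - 6, LT = v².

The S-polynomials (S(f_1,f_2)) all reduce to 0 modulo the current basis, so we have a Gröbner basis.
Inter-reduce: drop elements whose leading term is divisible by another's, tail-reduce, and make monic.
Reduced Gröbner basis: {u³ + 3v - 5, v² - 7/2v + 3}.

Buchberger on the second generating set:
h_1 = -10/3u³ - 10v + 50/3, LT = u³.
h_2 = 10/3u³ - 6v² + 31v - 104/3, LT = u³.

S(h_1,h_2): lcm = u³. S = 9/5v² - 63/10v + 27/5.
  reduce S modulo (h_1, h_2):
  remainder 9/5v² - 63/10v + 27/5 ≠ 0; add k_3 = 9/5v² - 63/10v + 27/5 to the basis.

The other S-polynomials (S(h_1,k_3), S(h_2,k_3)) all reduce to 0 modulo the current basis, so we have a Gröbner basis.
Inter-reduce: drop elements whose leading term is divisible by another's, tail-reduce, and make monic.
Reduced Gröbner basis: {u³ + 3v - 5, v² - 7/2v + 3}.

These coincide, so the ideals are equal.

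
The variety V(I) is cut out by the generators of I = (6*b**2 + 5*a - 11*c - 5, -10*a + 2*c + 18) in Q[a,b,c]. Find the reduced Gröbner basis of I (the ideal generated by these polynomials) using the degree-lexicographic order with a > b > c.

This is the nonlinear analogue of row-reducing a linear system.

f_1 = 6*b**2 + 5*a - 11*c - 5, LT = b**2.
f_2 = -10*a + 2*c + 18, LT = a.

The S-polynomials (S(f_1,f_2)) all reduce to 0 modulo the current basis, so we have a Gröbner basis.

G = {b**2 - 5/3*c + 2/3, a - 1/5*c - 9/5}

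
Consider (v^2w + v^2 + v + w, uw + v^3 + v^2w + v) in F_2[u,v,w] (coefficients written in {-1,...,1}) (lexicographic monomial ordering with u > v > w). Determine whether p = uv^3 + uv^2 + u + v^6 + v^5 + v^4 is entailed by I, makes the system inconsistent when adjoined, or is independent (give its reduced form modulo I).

uv^3 + uv^2 + u + v^6 + v^5 + v^4 is independent of I; its normal form modulo I is u + v^2.

First compute the reduced Gröbner basis of I by Buchberger's algorithm.
f_1 = v^2w + v^2 + v + w, LT = v^2w.
f_2 = uw + v^3 + v^2w + v, LT = uw.

S(f_1,f_2): lcm = uv^2w. S = uv^2 + uv + uw + v^5 + v^4w + v^3.
  leading term uv^2: no divisor's leading term divides it; move uv^2 to the remainder.
  leading term uv: no divisor's leading term divides it; move uv to the remainder.
  leading term uw: subtract (1)·f_2 from uw + v^5 + v^4w + v^3 → v^5 + v^4w + v^2w + v
  leading term v^5: no divisor's leading term divides it; move v^5 to the remainder.
  leading term v^4w: subtract (v^2)·f_1 from v^4w + v^2w + v → v^4 + v^3 + v
  leading term v^4: no divisor's leading term divides it; move v^4 to the remainder.
  leading term v^3: no divisor's leading term divides it; move v^3 to the remainder.
  leading term v: no divisor's leading term divides it; move v to the remainder.
  remainder uv^2 + uv + v^5 + v^4 + v^3 + v ≠ 0; add h_3 = uv^2 + uv + v^5 + v^4 + v^3 + v to the basis.

The other S-polynomials (S(f_1,h_3), S(f_2,h_3)) all reduce to 0 modulo the current basis, so we have a Gröbner basis.
Inter-reduce: drop elements whose leading term is divisible by another's, tail-reduce, and make monic.
Reduced Gröbner basis: {uv^2 + uv + v^5 + v^4 + v^3 + v, uw + v^3 + v^2 + w, v^2w + v^2 + v + w}.
Label its elements g_1 = uv^2 + uv + v^5 + v^4 + v^3 + v, g_2 = uw + v^3 + v^2 + w, g_3 = v^2w + v^2 + v + w.

Reduce p = uv^3 + uv^2 + u + v^6 + v^5 + v^4 modulo G:
  leading term uv^3: subtract (v)·g_1 from uv^3 + uv^2 + u + v^6 + v^5 + v^4 → u + v^2
  leading term u: no divisor's leading term divides it; move u to the remainder.
  leading term v^2: no divisor's leading term divides it; move v^2 to the remainder.
  normal form = u + v^2.
The normal form is nonzero, so p ∉ I. Since p minus its normal form lies in I, I + (p) = I + (r) where r = u + v^2; decide whether this ideal is the whole ring.
Run Buchberger on G together with r (pairs among the g_i already reduce to 0 since G is a Gröbner basis):
g_1 = uv^2 + uv + v^5 + v^4 + v^3 + v, LT = uv^2.
g_2 = uw + v^3 + v^2 + w, LT = uw.
g_3 = v^2w + v^2 + v + w, LT = v^2w.
r = u + v^2, LT = u.

S(g_1,r): lcm = uv^2. S = uv + v^5 + v^3 + v.
  leading term uv: subtract (v)·r from uv + v^5 + v^3 + v → v^5 + v
  leading term v^5: no divisor's leading term divides it; move v^5 to the remainder.
  leading term v: no divisor's leading term divides it; move v to the remainder.
  remainder v^5 + v ≠ 0; add m_5 = v^5 + v to the basis.

S(g_2,r): lcm = uw. S = v^3 + v^2w + v^2 + w.
  leading term v^3: no divisor's leading term divides it; move v^3 to the remainder.
  leading term v^2w: subtract (1)·g_3 from v^2w + v^2 + w → v
  leading term v: no divisor's leading term divides it; move v to the remainder.
  remainder v^3 + v ≠ 0; add m_6 = v^3 + v to the basis.

S(g_3,m_6): lcm = v^3w. S = v^3 + v^2.
  leading term v^3: subtract (1)·m_6 from v^3 + v^2 → v^2 + v
  leading term v^2: no divisor's leading term divides it; move v^2 to the remainder.
  leading term v: no divisor's leading term divides it; move v to the remainder.
  remainder v^2 + v ≠ 0; add m_7 = v^2 + v to the basis.

S(g_3,m_7): lcm = v^2w. S = v^2 + vw + v + w.
  leading term v^2: subtract (1)·m_7 from v^2 + vw + v + w → vw + w
  leading term vw: no divisor's leading term divides it; move vw to the remainder.
  leading term w: no divisor's leading term divides it; move w to the remainder.
  remainder vw + w ≠ 0; add m_8 = vw + w to the basis.

The other S-polynomials (S(g_1,g_2), S(g_1,g_3), S(g_2,g_3), S(g_3,r), S(g_1,m_5), S(g_2,m_5), S(g_3,m_5), S(r,m_5), S(g_1,m_6), S(g_2,m_6), S(r,m_6), S(m_5,m_6), S(g_1,m_7), S(g_2,m_7), S(r,m_7), S(m_5,m_7), S(m_6,m_7), S(g_1,m_8), S(g_2,m_8), S(g_3,m_8), S(r,m_8), S(m_5,m_8), S(m_6,m_8), S(m_7,m_8)) all reduce to 0 modulo the current basis, so we have a Gröbner basis.
Inter-reduce: drop elements whose leading term is divisible by another's, tail-reduce, and make monic.
Reduced Gröbner basis: {u + v, v^2 + v, vw + w}.
The reduced Gröbner basis of I + (p) is {u + v, v^2 + v, vw + w} ≠ {1}, a proper ideal, so the enlarged system stays consistent: p is independent of I, with normal form u + v^2.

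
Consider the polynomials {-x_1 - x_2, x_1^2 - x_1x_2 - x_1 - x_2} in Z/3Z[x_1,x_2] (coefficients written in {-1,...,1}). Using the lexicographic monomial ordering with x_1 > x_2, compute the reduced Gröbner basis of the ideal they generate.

G = {x_1 + x_2, x_2^2}

f_1 = -x_1 - x_2, LT = x_1.
f_2 = x_1^2 - x_1x_2 - x_1 - x_2, LT = x_1^2.

S(f_1,f_2): lcm = x_1^2. S = -x_1x_2 + x_1 + x_2.
  leading term x_1x_2: subtract (x_2)·f_1 from -x_1x_2 + x_1 + x_2 → x_1 + x_2^2 + x_2
  leading term x_1: subtract (-1)·f_1 from x_1 + x_2^2 + x_2 → x_2^2
  leading term x_2^2: no divisor's leading term divides it; move x_2^2 to the remainder.
  remainder x_2^2 ≠ 0; add g_3 = x_2^2 to the basis.

The other S-polynomials (S(f_1,g_3), S(f_2,g_3)) all reduce to 0 modulo the current basis, so we have a Gröbner basis.
Inter-reduce: drop elements whose leading term is divisible by another's, tail-reduce, and make monic.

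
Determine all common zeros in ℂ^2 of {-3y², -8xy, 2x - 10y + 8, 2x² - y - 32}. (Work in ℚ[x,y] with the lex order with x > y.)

{(-4, 0)}

Compute a lex Gröbner basis by Buchberger's algorithm.
f_1 = -3y², LT = y².
f_2 = -8xy, LT = xy.
f_3 = 2x - 10y + 8, LT = x.
f_4 = 2x² - y - 32, LT = x².

S(f_1,f_2): lcm = xy². S = 0.
  remainder 0.

S(f_1,f_3): leading monomials are coprime, so the S-polynomial reduces to 0 (Buchberger's first criterion).
S(f_1,f_4): leading monomials are coprime, so the S-polynomial reduces to 0 (Buchberger's first criterion).
S(f_2,f_3): lcm = xy. S = 5y² - 4y.
  leading term y²: subtract (-5/3)·f_1 from 5y² - 4y → -4y
  leading term y: no divisor's leading term divides it; move -4y to the remainder.
  remainder -4y ≠ 0; add h_5 = -4y to the basis.

S(f_2,f_4): lcm = x²y. S = ½y² + 16y.
  leading term y²: subtract (-⅙)·f_1 from ½y² + 16y → 16y
  leading term y: subtract (-4)·h_5 from 16y → 0
  remainder 0.

S(f_3,f_4): lcm = x². S = -5xy + 4x + ½y + 16.
  leading term xy: subtract (⅝)·f_2 from -5xy + 4x + ½y + 16 → 4x + ½y + 16
  leading term x: subtract (2)·f_3 from 4x + ½y + 16 → 41/2y
  leading term y: subtract (-41/8)·h_5 from 41/2y → 0
  remainder 0.

S(f_1,h_5): lcm = y². S = 0.
  remainder 0.

S(f_2,h_5): lcm = xy. S = 0.
  remainder 0.

S(f_3,h_5): leading monomials are coprime, so the S-polynomial reduces to 0 (Buchberger's first criterion).
S(f_4,h_5): leading monomials are coprime, so the S-polynomial reduces to 0 (Buchberger's first criterion).
Every S-polynomial of the final basis reduces to 0, so we have a Gröbner basis.
Inter-reduce: drop elements whose leading term is divisible by another's, tail-reduce, and make monic.
Reduced Gröbner basis: {x + 4, y}.

The lex basis is triangular: the last element involves only y. Solving y = 0 gives y ∈ {0}; substituting each value into the earlier elements determines the remaining variables.
  y = 0: the earlier basis element becomes x + 4 = 0, giving x = -4 — point (-4, 0).
Substituting each solution back into the original system confirms all equations vanish.
A lex Gröbner basis triangularizes the system, enabling back-substitution.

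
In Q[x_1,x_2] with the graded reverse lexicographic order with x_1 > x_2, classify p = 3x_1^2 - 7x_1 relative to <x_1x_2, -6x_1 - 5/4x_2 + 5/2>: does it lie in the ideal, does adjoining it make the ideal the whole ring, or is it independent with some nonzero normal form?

3x_1^2 - 7x_1 is independent of I; its normal form modulo I is 115/96x_2 - 115/48.

First compute the reduced Gröbner basis of I by Buchberger's algorithm.
f_1 = x_1x_2, LT = x_1x_2.
f_2 = -6x_1 - 5/4x_2 + 5/2, LT = x_1.

S(f_1,f_2): lcm = x_1x_2. S = -5/24x_2^2 + 5/12x_2.
  leading term x_2^2: no divisor's leading term divides it; move -5/24x_2^2 to the remainder.
  leading term x_2: no divisor's leading term divides it; move 5/12x_2 to the remainder.
  remainder -5/24x_2^2 + 5/12x_2 ≠ 0; add h_3 = -5/24x_2^2 + 5/12x_2 to the basis.

The other S-polynomials (S(f_1,h_3), S(f_2,h_3)) all reduce to 0 modulo the current basis, so we have a Gröbner basis.
Inter-reduce: drop elements whose leading term is divisible by another's, tail-reduce, and make monic.
Reduced Gröbner basis: {x_2^2 - 2x_2, x_1 + 5/24x_2 - 5/12}.
Label its elements g_1 = x_2^2 - 2x_2, g_2 = x_1 + 5/24x_2 - 5/12.

Reduce p = 3x_1^2 - 7x_1 modulo G:
  leading term x_1^2: subtract (3x_1)·g_2 from 3x_1^2 - 7x_1 → -5/8x_1x_2 - 23/4x_1
  leading term x_1x_2: subtract (-5/8x_2)·g_2 from -5/8x_1x_2 - 23/4x_1 → 25/192x_2^2 - 23/4x_1 - 25/96x_2
  leading term x_2^2: subtract (25/192)·g_1 from 25/192x_2^2 - 23/4x_1 - 25/96x_2 → -23/4x_1
  leading term x_1: subtract (-23/4)·g_2 from -23/4x_1 → 115/96x_2 - 115/48
  leading term x_2: no divisor's leading term divides it; move 115/96x_2 to the remainder.
  leading term 1: no divisor's leading term divides it; move -115/48 to the remainder.
  normal form = 115/96x_2 - 115/48.
The normal form is nonzero, so p ∉ I. Since p minus its normal form lies in I, I + (p) = I + (r) where r = 115/96x_2 - 115/48; decide whether this ideal is the whole ring.
Run Buchberger on G together with r (pairs among the g_i already reduce to 0 since G is a Gröbner basis):
g_1 = x_2^2 - 2x_2, LT = x_2^2.
g_2 = x_1 + 5/24x_2 - 5/12, LT = x_1.
r = 115/96x_2 - 115/48, LT = x_2.

The S-polynomials (S(g_1,g_2), S(g_1,r), S(g_2,r)) all reduce to 0 modulo the current basis, so we have a Gröbner basis.
Inter-reduce: drop elements whose leading term is divisible by another's, tail-reduce, and make monic.
Reduced Gröbner basis: {x_1, x_2 - 2}.
The reduced Gröbner basis of I + (p) is {x_1, x_2 - 2} ≠ {1}, a proper ideal, so the enlarged system stays consistent: p is independent of I, with normal form 115/96x_2 - 115/48.

Ideal membership is decidable via reduction modulo a Gröbner basis.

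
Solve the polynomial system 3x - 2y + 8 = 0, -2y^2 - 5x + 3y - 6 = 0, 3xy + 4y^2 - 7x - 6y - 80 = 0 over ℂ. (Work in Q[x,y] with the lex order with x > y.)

{(-4, -2)}

Compute a lex Gröbner basis by Buchberger's algorithm.
f_1 = 3x - 2y + 8, LT = x.
f_2 = -5x - 2y^2 + 3y - 6, LT = x.
f_3 = 3xy - 7x + 4y^2 - 6y - 80, LT = xy.

S(f_1,f_2): lcm = x. S = -2/5y^2 - 1/15y + 22/15.
  leading term y^2: no divisor's leading term divides it; move -2/5y^2 to the remainder.
  leading term y: no divisor's leading term divides it; move -1/15y to the remainder.
  leading term 1: no divisor's leading term divides it; move 22/15 to the remainder.
  remainder -2/5y^2 - 1/15y + 22/15 ≠ 0; add h_4 = -2/5y^2 - 1/15y + 22/15 to the basis.

S(f_1,f_3): lcm = xy. S = 7/3x - 2y^2 + 14/3y + 80/3.
  leading term x: subtract (7/9)·f_1 from 7/3x - 2y^2 + 14/3y + 80/3 → -2y^2 + 56/9y + 184/9
  leading term y^2: subtract (5)·h_4 from -2y^2 + 56/9y + 184/9 → 59/9y + 118/9
  leading term y: no divisor's leading term divides it; move 59/9y to the remainder.
  leading term 1: no divisor's leading term divides it; move 118/9 to the remainder.
  remainder 59/9y + 118/9 ≠ 0; add h_5 = 59/9y + 118/9 to the basis.

The other S-polynomials (S(f_2,f_3), S(f_1,h_4), S(f_2,h_4), S(f_3,h_4), S(f_1,h_5), S(f_2,h_5), S(f_3,h_5), S(h_4,h_5)) all reduce to 0 modulo the current basis, so we have a Gröbner basis.
Inter-reduce: drop elements whose leading term is divisible by another's, tail-reduce, and make monic.
Reduced Gröbner basis: {x + 4, y + 2}.

Since the basis is lex-ordered, y + 2 is univariate in y. Its roots are {-2}. Back-substituting each root into the other basis elements fixes the other coordinates.
  y = -2: the earlier basis element becomes x + 4 = 0, giving x = -4 — point (-4, -2).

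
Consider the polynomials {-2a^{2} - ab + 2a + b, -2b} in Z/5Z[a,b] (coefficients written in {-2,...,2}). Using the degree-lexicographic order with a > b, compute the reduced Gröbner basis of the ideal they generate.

Buchberger's algorithm terminates because the ascending chain of leading-term ideals stabilizes.

f_1 = -2a^{2} - ab + 2a + b, LT = a^{2}.
f_2 = -2b, LT = b.

S(f_1,f_2): leading monomials are coprime, so the S-polynomial reduces to 0 (Buchberger's first criterion).
Every S-polynomial of the final basis reduces to 0, so we have a Gröbner basis.

G = {a^{2} - a, b}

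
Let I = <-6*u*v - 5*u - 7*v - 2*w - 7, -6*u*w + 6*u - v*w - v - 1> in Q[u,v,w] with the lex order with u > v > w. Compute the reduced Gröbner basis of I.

Buchberger's algorithm terminates because the ascending chain of leading-term ideals stabilizes.

f_1 = -6*u*v - 5*u - 7*v - 2*w - 7, LT = u*v.
f_2 = -6*u*w + 6*u - v*w - v - 1, LT = u*w.

S(f_1,f_2): lcm = u*v*w. S = u*v + 5/6*u*w - 1/6*v**2*w - 1/6*v**2 + 7/6*v*w - 1/6*v + 1/3*w**2 + 7/6*w.
  leading term u*v: subtract (-1/6)·f_1 from u*v + 5/6*u*w - 1/6*v**2*w - 1/6*v**2 + 7/6*v*w - 1/6*v + 1/3*w**2 + 7/6*w → 5/6*u*w - 5/6*u - 1/6*v**2*w - 1/6*v**2 + 7/6*v*w - 4/3*v + 1/3*w**2 + 5/6*w - 7/6
  leading term u*w: subtract (-5/36)·f_2 from 5/6*u*w - 5/6*u - 1/6*v**2*w - 1/6*v**2 + 7/6*v*w - 4/3*v + 1/3*w**2 + 5/6*w - 7/6 → -1/6*v**2*w - 1/6*v**2 + 37/36*v*w - 53/36*v + 1/3*w**2 + 5/6*w - 47/36
  leading term v**2*w: no divisor's leading term divides it; move -1/6*v**2*w to the remainder.
  leading term v**2: no divisor's leading term divides it; move -1/6*v**2 to the remainder.
  leading term v*w: no divisor's leading term divides it; move 37/36*v*w to the remainder.
  leading term v: no divisor's leading term divides it; move -53/36*v to the remainder.
  leading term w**2: no divisor's leading term divides it; move 1/3*w**2 to the remainder.
  leading term w: no divisor's leading term divides it; move 5/6*w to the remainder.
  leading term 1: no divisor's leading term divides it; move -47/36 to the remainder.
  remainder -1/6*v**2*w - 1/6*v**2 + 37/36*v*w - 53/36*v + 1/3*w**2 + 5/6*w - 47/36 ≠ 0; add g_3 = -1/6*v**2*w - 1/6*v**2 + 37/36*v*w - 53/36*v + 1/3*w**2 + 5/6*w - 47/36 to the basis.

The other S-polynomials (S(f_1,g_3), S(f_2,g_3)) all reduce to 0 modulo the current basis, so we have a Gröbner basis.

G = {u*v + 5/6*u + 7/6*v + 1/3*w + 7/6, u*w - u + 1/6*v*w + 1/6*v + 1/6, v**2*w + v**2 - 37/6*v*w + 53/6*v - 2*w**2 - 5*w + 47/6}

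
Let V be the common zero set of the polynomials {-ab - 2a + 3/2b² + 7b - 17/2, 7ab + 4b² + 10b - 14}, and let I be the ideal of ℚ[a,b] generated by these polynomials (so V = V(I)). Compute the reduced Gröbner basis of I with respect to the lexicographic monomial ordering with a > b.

G = {a - 29/28b² - 59/14b + 21/4, b³ + 134/29b² - 107/29b - 56/29}

f_1 = -ab - 2a + 3/2b² + 7b - 17/2, LT = ab.
f_2 = 7ab + 4b² + 10b - 14, LT = ab.

S(f_1,f_2): lcm = ab. S = 2a - 29/14b² - 59/7b + 21/2.
  reduce S modulo (f_1, f_2):
  remainder 2a - 29/14b² - 59/7b + 21/2 ≠ 0; add g_3 = 2a - 29/14b² - 59/7b + 21/2 to the basis.

S(f_1,g_3): lcm = ab. S = 2a + 29/28b³ + 19/7b² - 49/4b + 17/2.
  reduce S modulo (f_1, f_2, g_3):
  remainder 29/28b³ + 67/14b² - 107/28b - 2 ≠ 0; add g_4 = 29/28b³ + 67/14b² - 107/28b - 2 to the basis.

The other S-polynomials (S(f_2,g_3), S(f_1,g_4), S(f_2,g_4), S(g_3,g_4)) all reduce to 0 modulo the current basis, so we have a Gröbner basis.
Inter-reduce: drop elements whose leading term is divisible by another's, tail-reduce, and make monic.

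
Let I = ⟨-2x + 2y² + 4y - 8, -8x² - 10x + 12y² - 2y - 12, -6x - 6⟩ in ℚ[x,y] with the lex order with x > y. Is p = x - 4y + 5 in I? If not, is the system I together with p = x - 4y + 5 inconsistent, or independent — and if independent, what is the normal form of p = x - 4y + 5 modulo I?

x - 4y + 5 lies in I (it reduces to 0).

First compute the reduced Gröbner basis of I by Buchberger's algorithm.
f_1 = -2x + 2y² + 4y - 8, LT = x.
f_2 = -8x² - 10x + 12y² - 2y - 12, LT = x².
f_3 = -6x - 6, LT = x.

S(f_1,f_2): lcm = x². S = -xy² - 2xy + 11/4x + 3/2y² - ¼y - 3/2.
  leading term xy²: subtract (½y²)·f_1 from -xy² - 2xy + 11/4x + 3/2y² - ¼y - 3/2 → -2xy + 11/4x - y⁴ - 2y³ + 11/2y² - ¼y - 3/2
  leading term xy: subtract (y)·f_1 from -2xy + 11/4x - y⁴ - 2y³ + 11/2y² - ¼y - 3/2 → 11/4x - y⁴ - 4y³ + 3/2y² + 31/4y - 3/2
  leading term x: subtract (-11/8)·f_1 from 11/4x - y⁴ - 4y³ + 3/2y² + 31/4y - 3/2 → -y⁴ - 4y³ + 17/4y² + 53/4y - 25/2
  leading term y⁴: no divisor's leading term divides it; move -y⁴ to the remainder.
  leading term y³: no divisor's leading term divides it; move -4y³ to the remainder.
  leading term y²: no divisor's leading term divides it; move 17/4y² to the remainder.
  leading term y: no divisor's leading term divides it; move 53/4y to the remainder.
  leading term 1: no divisor's leading term divides it; move -25/2 to the remainder.
  remainder -y⁴ - 4y³ + 17/4y² + 53/4y - 25/2 ≠ 0; add h_4 = -y⁴ - 4y³ + 17/4y² + 53/4y - 25/2 to the basis.

S(f_1,f_3): lcm = x. S = -y² - 2y + 3.
  leading term y²: no divisor's leading term divides it; move -y² to the remainder.
  leading term y: no divisor's leading term divides it; move -2y to the remainder.
  leading term 1: no divisor's leading term divides it; move 3 to the remainder.
  remainder -y² - 2y + 3 ≠ 0; add h_5 = -y² - 2y + 3 to the basis.

S(f_2,f_3): lcm = x². S = ¼x - 3/2y² + ¼y + 3/2.
  leading term x: subtract (-⅛)·f_1 from ¼x - 3/2y² + ¼y + 3/2 → -5/4y² + ¾y + ½
  leading term y²: subtract (5/4)·h_5 from -5/4y² + ¾y + ½ → 13/4y - 13/4
  leading term y: no divisor's leading term divides it; move 13/4y to the remainder.
  leading term 1: no divisor's leading term divides it; move -13/4 to the remainder.
  remainder 13/4y - 13/4 ≠ 0; add h_6 = 13/4y - 13/4 to the basis.

The other S-polynomials (S(f_1,h_4), S(f_2,h_4), S(f_3,h_4), S(f_1,h_5), S(f_2,h_5), S(f_3,h_5), S(h_4,h_5), S(f_1,h_6), S(f_2,h_6), S(f_3,h_6), S(h_4,h_6), S(h_5,h_6)) all reduce to 0 modulo the current basis, so we have a Gröbner basis.
Inter-reduce: drop elements whose leading term is divisible by another's, tail-reduce, and make monic.
Reduced Gröbner basis: {x + 1, y - 1}.
Label its elements g_1 = x + 1, g_2 = y - 1.

Reduce p = x - 4y + 5 modulo G:
  leading term x: subtract (1)·g_1 from x - 4y + 5 → -4y + 4
  leading term y: subtract (-4)·g_2 from -4y + 4 → 0
  normal form = 0.
Since the normal form is 0, p ∈ I.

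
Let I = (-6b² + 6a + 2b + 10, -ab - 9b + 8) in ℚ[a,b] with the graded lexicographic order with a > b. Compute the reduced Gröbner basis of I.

G = {a² + 32/3a - 8b + 53/3, ab + 9b - 8, b² - a - ⅓b - 5/3}

The reduced Gröbner basis is the canonical form of the ideal for this ordering.

f_1 = -6b² + 6a + 2b + 10, LT = b².
f_2 = -ab - 9b + 8, LT = ab.

S(f_1,f_2): lcm = ab². S = -a² - ⅓ab - 9b² - 5/3a + 8b.
  reduce S modulo (f_1, f_2):
  remainder -a² - 32/3a + 8b - 53/3 ≠ 0; add g_3 = -a² - 32/3a + 8b - 53/3 to the basis.

The other S-polynomials (S(f_1,g_3), S(f_2,g_3)) all reduce to 0 modulo the current basis, so we have a Gröbner basis.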